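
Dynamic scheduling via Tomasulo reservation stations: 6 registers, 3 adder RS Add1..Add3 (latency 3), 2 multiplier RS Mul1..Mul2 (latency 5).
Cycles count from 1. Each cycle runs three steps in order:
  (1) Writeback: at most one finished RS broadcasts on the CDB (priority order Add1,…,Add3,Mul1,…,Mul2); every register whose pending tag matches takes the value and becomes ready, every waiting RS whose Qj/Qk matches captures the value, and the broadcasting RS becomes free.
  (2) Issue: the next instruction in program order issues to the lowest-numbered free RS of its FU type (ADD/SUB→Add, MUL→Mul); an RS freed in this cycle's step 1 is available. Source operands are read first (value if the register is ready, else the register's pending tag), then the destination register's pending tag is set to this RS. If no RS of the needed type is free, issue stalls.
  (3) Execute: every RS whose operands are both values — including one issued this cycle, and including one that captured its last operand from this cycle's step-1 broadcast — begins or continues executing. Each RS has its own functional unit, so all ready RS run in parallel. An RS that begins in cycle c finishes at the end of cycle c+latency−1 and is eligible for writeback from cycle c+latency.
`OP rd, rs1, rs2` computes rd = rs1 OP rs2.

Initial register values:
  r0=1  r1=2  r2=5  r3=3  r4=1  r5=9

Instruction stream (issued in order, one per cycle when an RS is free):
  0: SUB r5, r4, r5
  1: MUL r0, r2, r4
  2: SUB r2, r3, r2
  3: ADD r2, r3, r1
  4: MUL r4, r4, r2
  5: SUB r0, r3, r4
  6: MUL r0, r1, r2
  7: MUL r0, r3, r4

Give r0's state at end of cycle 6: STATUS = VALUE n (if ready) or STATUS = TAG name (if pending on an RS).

STATUS = TAG Add2

  c1: issue SUB r5<-Add1  regs: r0:1,r1:2,r2:5,r3:3,r4:1,r5:Add1
  c2: issue MUL r0<-Mul1  regs: r0:Mul1,r1:2,r2:5,r3:3,r4:1,r5:Add1
  c3: issue SUB r2<-Add2  regs: r0:Mul1,r1:2,r2:Add2,r3:3,r4:1,r5:Add1
  c4: CDB Add1=-8; issue ADD r2<-Add1  regs: r0:Mul1,r1:2,r2:Add1,r3:3,r4:1,r5:-8
  c5: issue MUL r4<-Mul2  regs: r0:Mul1,r1:2,r2:Add1,r3:3,r4:Mul2,r5:-8
  c6: CDB Add2=-2; issue SUB r0<-Add2  regs: r0:Add2,r1:2,r2:Add1,r3:3,r4:Mul2,r5:-8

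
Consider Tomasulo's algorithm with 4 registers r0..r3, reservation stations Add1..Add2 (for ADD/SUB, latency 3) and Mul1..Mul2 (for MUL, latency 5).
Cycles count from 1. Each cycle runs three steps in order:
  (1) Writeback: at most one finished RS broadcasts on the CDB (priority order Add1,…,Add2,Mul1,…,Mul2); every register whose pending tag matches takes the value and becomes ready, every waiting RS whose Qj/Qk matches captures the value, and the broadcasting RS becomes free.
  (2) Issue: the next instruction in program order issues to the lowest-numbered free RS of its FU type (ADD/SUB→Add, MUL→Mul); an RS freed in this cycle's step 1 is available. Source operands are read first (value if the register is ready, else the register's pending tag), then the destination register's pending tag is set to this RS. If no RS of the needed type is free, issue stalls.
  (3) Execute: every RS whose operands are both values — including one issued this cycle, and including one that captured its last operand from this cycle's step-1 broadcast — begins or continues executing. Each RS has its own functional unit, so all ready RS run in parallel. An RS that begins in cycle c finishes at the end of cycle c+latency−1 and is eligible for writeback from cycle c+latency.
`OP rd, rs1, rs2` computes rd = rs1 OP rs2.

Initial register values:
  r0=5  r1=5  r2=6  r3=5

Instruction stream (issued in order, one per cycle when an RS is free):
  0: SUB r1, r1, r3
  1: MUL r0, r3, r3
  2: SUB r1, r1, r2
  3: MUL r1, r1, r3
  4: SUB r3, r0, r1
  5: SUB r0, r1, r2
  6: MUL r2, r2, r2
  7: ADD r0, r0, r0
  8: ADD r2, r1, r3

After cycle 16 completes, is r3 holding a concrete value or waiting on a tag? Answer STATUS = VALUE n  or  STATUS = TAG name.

  c1: issue SUB r1<-Add1  regs: r0:5,r1:Add1,r2:6,r3:5
  c2: issue MUL r0<-Mul1  regs: r0:Mul1,r1:Add1,r2:6,r3:5
  c3: issue SUB r1<-Add2  regs: r0:Mul1,r1:Add2,r2:6,r3:5
  c4: CDB Add1=0; issue MUL r1<-Mul2  regs: r0:Mul1,r1:Mul2,r2:6,r3:5
  c5: issue SUB r3<-Add1  regs: r0:Mul1,r1:Mul2,r2:6,r3:Add1
  c6: stall  regs: r0:Mul1,r1:Mul2,r2:6,r3:Add1
  c7: CDB Add2=-6; issue SUB r0<-Add2  regs: r0:Add2,r1:Mul2,r2:6,r3:Add1
  c8: CDB Mul1=25; issue MUL r2<-Mul1  regs: r0:Add2,r1:Mul2,r2:Mul1,r3:Add1
  c9: stall  regs: r0:Add2,r1:Mul2,r2:Mul1,r3:Add1
  c10: stall  regs: r0:Add2,r1:Mul2,r2:Mul1,r3:Add1
  c11: stall  regs: r0:Add2,r1:Mul2,r2:Mul1,r3:Add1
  c12: CDB Mul2=-30; stall  regs: r0:Add2,r1:-30,r2:Mul1,r3:Add1
  c13: CDB Mul1=36; stall  regs: r0:Add2,r1:-30,r2:36,r3:Add1
  c14: stall  regs: r0:Add2,r1:-30,r2:36,r3:Add1
  c15: CDB Add1=55; issue ADD r0<-Add1  regs: r0:Add1,r1:-30,r2:36,r3:55
  c16: CDB Add2=-36; issue ADD r2<-Add2  regs: r0:Add1,r1:-30,r2:Add2,r3:55

STATUS = VALUE 55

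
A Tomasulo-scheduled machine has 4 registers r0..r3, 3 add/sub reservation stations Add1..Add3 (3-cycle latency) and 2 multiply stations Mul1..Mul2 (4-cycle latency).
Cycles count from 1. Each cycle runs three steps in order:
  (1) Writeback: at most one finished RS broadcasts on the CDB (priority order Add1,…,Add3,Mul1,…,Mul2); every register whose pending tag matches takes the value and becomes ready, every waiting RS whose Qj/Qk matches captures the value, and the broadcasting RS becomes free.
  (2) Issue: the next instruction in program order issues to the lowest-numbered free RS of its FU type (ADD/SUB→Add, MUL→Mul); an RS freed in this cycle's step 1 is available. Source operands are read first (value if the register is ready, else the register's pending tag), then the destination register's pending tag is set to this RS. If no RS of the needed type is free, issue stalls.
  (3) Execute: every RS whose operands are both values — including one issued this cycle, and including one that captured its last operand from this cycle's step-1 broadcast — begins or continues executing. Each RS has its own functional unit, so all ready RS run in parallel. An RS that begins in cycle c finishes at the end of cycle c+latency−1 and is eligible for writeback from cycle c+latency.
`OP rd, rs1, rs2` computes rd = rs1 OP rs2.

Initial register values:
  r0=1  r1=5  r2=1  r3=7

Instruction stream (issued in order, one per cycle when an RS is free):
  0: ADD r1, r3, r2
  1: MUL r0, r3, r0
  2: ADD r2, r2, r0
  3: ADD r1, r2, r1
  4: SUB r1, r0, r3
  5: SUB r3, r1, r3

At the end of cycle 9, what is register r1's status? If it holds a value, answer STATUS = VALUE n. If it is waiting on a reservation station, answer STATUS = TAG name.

STATUS = TAG Add3

  c1: issue ADD r1<-Add1  regs: r0:1,r1:Add1,r2:1,r3:7
  c2: issue MUL r0<-Mul1  regs: r0:Mul1,r1:Add1,r2:1,r3:7
  c3: issue ADD r2<-Add2  regs: r0:Mul1,r1:Add1,r2:Add2,r3:7
  c4: CDB Add1=8; issue ADD r1<-Add1  regs: r0:Mul1,r1:Add1,r2:Add2,r3:7
  c5: issue SUB r1<-Add3  regs: r0:Mul1,r1:Add3,r2:Add2,r3:7
  c6: CDB Mul1=7; stall  regs: r0:7,r1:Add3,r2:Add2,r3:7
  c7: stall  regs: r0:7,r1:Add3,r2:Add2,r3:7
  c8: stall  regs: r0:7,r1:Add3,r2:Add2,r3:7
  c9: CDB Add2=8; issue SUB r3<-Add2  regs: r0:7,r1:Add3,r2:8,r3:Add2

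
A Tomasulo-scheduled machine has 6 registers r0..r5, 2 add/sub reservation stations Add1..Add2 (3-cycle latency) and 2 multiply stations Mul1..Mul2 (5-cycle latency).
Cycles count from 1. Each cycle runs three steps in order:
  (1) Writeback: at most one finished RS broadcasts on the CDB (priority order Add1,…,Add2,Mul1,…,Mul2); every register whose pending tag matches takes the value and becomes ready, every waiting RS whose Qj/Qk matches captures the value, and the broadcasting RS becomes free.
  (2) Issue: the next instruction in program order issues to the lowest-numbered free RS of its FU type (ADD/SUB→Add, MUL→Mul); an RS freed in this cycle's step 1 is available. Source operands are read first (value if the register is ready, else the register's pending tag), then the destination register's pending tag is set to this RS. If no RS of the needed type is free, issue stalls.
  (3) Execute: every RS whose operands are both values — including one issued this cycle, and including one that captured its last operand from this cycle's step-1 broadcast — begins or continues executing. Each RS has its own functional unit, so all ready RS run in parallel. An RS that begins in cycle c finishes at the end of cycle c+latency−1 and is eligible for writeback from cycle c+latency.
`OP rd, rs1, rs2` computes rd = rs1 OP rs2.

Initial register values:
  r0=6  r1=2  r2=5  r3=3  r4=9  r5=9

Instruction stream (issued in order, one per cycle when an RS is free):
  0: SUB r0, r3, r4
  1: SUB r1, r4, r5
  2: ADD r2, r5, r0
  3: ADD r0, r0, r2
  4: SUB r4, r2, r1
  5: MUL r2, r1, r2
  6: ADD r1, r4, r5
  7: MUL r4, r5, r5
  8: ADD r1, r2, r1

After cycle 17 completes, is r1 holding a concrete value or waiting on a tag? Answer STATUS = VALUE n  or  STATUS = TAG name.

c1: issue SUB r0<-Add1 | r0:Add1,r1:2,r2:5,r3:3,r4:9,r5:9
c2: issue SUB r1<-Add2 | r0:Add1,r1:Add2,r2:5,r3:3,r4:9,r5:9
c3: stall | r0:Add1,r1:Add2,r2:5,r3:3,r4:9,r5:9
c4: CDB Add1=-6; issue ADD r2<-Add1 | r0:-6,r1:Add2,r2:Add1,r3:3,r4:9,r5:9
c5: CDB Add2=0; issue ADD r0<-Add2 | r0:Add2,r1:0,r2:Add1,r3:3,r4:9,r5:9
c6: stall | r0:Add2,r1:0,r2:Add1,r3:3,r4:9,r5:9
c7: CDB Add1=3; issue SUB r4<-Add1 | r0:Add2,r1:0,r2:3,r3:3,r4:Add1,r5:9
c8: issue MUL r2<-Mul1 | r0:Add2,r1:0,r2:Mul1,r3:3,r4:Add1,r5:9
c9: stall | r0:Add2,r1:0,r2:Mul1,r3:3,r4:Add1,r5:9
c10: CDB Add1=3; issue ADD r1<-Add1 | r0:Add2,r1:Add1,r2:Mul1,r3:3,r4:3,r5:9
c11: CDB Add2=-3; issue MUL r4<-Mul2 | r0:-3,r1:Add1,r2:Mul1,r3:3,r4:Mul2,r5:9
c12: issue ADD r1<-Add2 | r0:-3,r1:Add2,r2:Mul1,r3:3,r4:Mul2,r5:9
c13: CDB Add1=12 | r0:-3,r1:Add2,r2:Mul1,r3:3,r4:Mul2,r5:9
c14: CDB Mul1=0 | r0:-3,r1:Add2,r2:0,r3:3,r4:Mul2,r5:9
c15: - | r0:-3,r1:Add2,r2:0,r3:3,r4:Mul2,r5:9
c16: CDB Mul2=81 | r0:-3,r1:Add2,r2:0,r3:3,r4:81,r5:9
c17: CDB Add2=12 | r0:-3,r1:12,r2:0,r3:3,r4:81,r5:9

STATUS = VALUE 12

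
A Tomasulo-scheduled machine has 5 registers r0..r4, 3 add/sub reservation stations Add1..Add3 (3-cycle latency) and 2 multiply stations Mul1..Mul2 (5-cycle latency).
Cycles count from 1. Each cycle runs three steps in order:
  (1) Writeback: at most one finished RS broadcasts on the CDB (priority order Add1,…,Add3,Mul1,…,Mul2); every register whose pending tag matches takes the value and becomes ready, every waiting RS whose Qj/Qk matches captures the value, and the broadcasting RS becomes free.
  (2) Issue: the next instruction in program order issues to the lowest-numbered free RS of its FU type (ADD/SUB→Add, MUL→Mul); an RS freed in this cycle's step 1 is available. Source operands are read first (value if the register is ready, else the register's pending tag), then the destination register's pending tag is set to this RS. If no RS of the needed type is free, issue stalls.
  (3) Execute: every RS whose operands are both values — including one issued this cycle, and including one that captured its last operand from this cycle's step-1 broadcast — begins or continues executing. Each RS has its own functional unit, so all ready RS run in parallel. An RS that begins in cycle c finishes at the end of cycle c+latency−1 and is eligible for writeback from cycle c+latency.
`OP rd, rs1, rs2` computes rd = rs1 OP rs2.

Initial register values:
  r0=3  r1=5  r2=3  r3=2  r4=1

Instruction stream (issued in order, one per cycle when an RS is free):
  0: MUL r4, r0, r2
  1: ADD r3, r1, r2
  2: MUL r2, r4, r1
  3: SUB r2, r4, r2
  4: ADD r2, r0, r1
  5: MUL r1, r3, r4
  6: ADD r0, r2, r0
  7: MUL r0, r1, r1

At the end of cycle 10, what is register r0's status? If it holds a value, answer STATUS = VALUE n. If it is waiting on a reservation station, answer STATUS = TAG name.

cycle 1: issue MUL r4<-Mul1 // r0:3,r1:5,r2:3,r3:2,r4:Mul1
cycle 2: issue ADD r3<-Add1 // r0:3,r1:5,r2:3,r3:Add1,r4:Mul1
cycle 3: issue MUL r2<-Mul2 // r0:3,r1:5,r2:Mul2,r3:Add1,r4:Mul1
cycle 4: issue SUB r2<-Add2 // r0:3,r1:5,r2:Add2,r3:Add1,r4:Mul1
cycle 5: CDB Add1=8; issue ADD r2<-Add1 // r0:3,r1:5,r2:Add1,r3:8,r4:Mul1
cycle 6: CDB Mul1=9; issue MUL r1<-Mul1 // r0:3,r1:Mul1,r2:Add1,r3:8,r4:9
cycle 7: issue ADD r0<-Add3 // r0:Add3,r1:Mul1,r2:Add1,r3:8,r4:9
cycle 8: CDB Add1=8; stall // r0:Add3,r1:Mul1,r2:8,r3:8,r4:9
cycle 9: stall // r0:Add3,r1:Mul1,r2:8,r3:8,r4:9
cycle 10: stall // r0:Add3,r1:Mul1,r2:8,r3:8,r4:9

STATUS = TAG Add3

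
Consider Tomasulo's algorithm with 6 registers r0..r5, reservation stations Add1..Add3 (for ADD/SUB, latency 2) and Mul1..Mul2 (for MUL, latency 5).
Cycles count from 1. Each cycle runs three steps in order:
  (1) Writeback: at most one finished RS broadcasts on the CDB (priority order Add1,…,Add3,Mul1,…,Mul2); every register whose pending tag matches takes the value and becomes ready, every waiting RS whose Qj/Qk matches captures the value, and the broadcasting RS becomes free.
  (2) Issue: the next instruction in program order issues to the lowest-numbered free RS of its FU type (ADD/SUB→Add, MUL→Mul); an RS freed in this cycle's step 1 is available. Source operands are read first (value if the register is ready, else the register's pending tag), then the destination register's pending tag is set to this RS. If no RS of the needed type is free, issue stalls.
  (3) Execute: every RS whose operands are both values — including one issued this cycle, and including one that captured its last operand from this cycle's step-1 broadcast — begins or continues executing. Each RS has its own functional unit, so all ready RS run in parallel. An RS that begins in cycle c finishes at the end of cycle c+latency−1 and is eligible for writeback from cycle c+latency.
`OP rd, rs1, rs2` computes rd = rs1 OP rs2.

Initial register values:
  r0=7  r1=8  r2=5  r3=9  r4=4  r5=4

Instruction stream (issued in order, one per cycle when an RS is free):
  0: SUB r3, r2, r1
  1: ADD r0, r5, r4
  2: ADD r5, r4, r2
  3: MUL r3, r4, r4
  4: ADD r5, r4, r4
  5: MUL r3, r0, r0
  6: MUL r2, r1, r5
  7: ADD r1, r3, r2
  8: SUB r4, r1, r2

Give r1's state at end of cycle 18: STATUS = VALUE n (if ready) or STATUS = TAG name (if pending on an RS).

STATUS = VALUE 128

  c1: issue SUB r3<-Add1  regs: r0:7,r1:8,r2:5,r3:Add1,r4:4,r5:4
  c2: issue ADD r0<-Add2  regs: r0:Add2,r1:8,r2:5,r3:Add1,r4:4,r5:4
  c3: CDB Add1=-3; issue ADD r5<-Add1  regs: r0:Add2,r1:8,r2:5,r3:-3,r4:4,r5:Add1
  c4: CDB Add2=8; issue MUL r3<-Mul1  regs: r0:8,r1:8,r2:5,r3:Mul1,r4:4,r5:Add1
  c5: CDB Add1=9; issue ADD r5<-Add1  regs: r0:8,r1:8,r2:5,r3:Mul1,r4:4,r5:Add1
  c6: issue MUL r3<-Mul2  regs: r0:8,r1:8,r2:5,r3:Mul2,r4:4,r5:Add1
  c7: CDB Add1=8; stall  regs: r0:8,r1:8,r2:5,r3:Mul2,r4:4,r5:8
  c8: stall  regs: r0:8,r1:8,r2:5,r3:Mul2,r4:4,r5:8
  c9: CDB Mul1=16; issue MUL r2<-Mul1  regs: r0:8,r1:8,r2:Mul1,r3:Mul2,r4:4,r5:8
  c10: issue ADD r1<-Add1  regs: r0:8,r1:Add1,r2:Mul1,r3:Mul2,r4:4,r5:8
  c11: CDB Mul2=64; issue SUB r4<-Add2  regs: r0:8,r1:Add1,r2:Mul1,r3:64,r4:Add2,r5:8
  c12: -  regs: r0:8,r1:Add1,r2:Mul1,r3:64,r4:Add2,r5:8
  c13: -  regs: r0:8,r1:Add1,r2:Mul1,r3:64,r4:Add2,r5:8
  c14: CDB Mul1=64  regs: r0:8,r1:Add1,r2:64,r3:64,r4:Add2,r5:8
  c15: -  regs: r0:8,r1:Add1,r2:64,r3:64,r4:Add2,r5:8
  c16: CDB Add1=128  regs: r0:8,r1:128,r2:64,r3:64,r4:Add2,r5:8
  c17: -  regs: r0:8,r1:128,r2:64,r3:64,r4:Add2,r5:8
  c18: CDB Add2=64  regs: r0:8,r1:128,r2:64,r3:64,r4:64,r5:8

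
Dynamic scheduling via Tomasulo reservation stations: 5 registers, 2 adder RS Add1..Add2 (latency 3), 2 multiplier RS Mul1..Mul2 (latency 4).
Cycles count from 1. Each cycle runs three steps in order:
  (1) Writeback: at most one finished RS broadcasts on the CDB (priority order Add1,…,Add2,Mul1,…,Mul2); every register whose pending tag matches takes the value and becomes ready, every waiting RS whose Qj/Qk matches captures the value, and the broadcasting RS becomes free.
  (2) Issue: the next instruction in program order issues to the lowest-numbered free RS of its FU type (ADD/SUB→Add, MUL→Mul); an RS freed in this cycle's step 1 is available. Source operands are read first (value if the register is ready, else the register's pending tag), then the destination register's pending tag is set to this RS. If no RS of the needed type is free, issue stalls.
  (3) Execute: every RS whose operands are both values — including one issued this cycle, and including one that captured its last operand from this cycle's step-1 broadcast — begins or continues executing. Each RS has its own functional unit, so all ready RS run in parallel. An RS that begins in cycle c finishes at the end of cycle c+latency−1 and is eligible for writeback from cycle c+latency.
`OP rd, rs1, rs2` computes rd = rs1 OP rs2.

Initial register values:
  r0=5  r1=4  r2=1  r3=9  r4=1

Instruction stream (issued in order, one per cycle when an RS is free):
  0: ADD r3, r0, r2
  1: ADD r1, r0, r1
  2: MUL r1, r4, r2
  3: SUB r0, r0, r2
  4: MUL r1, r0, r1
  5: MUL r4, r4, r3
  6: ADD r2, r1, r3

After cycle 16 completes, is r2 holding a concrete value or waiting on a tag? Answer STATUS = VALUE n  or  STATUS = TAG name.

STATUS = VALUE 10

c1: issue ADD r3<-Add1 | r0:5,r1:4,r2:1,r3:Add1,r4:1
c2: issue ADD r1<-Add2 | r0:5,r1:Add2,r2:1,r3:Add1,r4:1
c3: issue MUL r1<-Mul1 | r0:5,r1:Mul1,r2:1,r3:Add1,r4:1
c4: CDB Add1=6; issue SUB r0<-Add1 | r0:Add1,r1:Mul1,r2:1,r3:6,r4:1
c5: CDB Add2=9; issue MUL r1<-Mul2 | r0:Add1,r1:Mul2,r2:1,r3:6,r4:1
c6: stall | r0:Add1,r1:Mul2,r2:1,r3:6,r4:1
c7: CDB Add1=4; stall | r0:4,r1:Mul2,r2:1,r3:6,r4:1
c8: CDB Mul1=1; issue MUL r4<-Mul1 | r0:4,r1:Mul2,r2:1,r3:6,r4:Mul1
c9: issue ADD r2<-Add1 | r0:4,r1:Mul2,r2:Add1,r3:6,r4:Mul1
c10: - | r0:4,r1:Mul2,r2:Add1,r3:6,r4:Mul1
c11: - | r0:4,r1:Mul2,r2:Add1,r3:6,r4:Mul1
c12: CDB Mul1=6 | r0:4,r1:Mul2,r2:Add1,r3:6,r4:6
c13: CDB Mul2=4 | r0:4,r1:4,r2:Add1,r3:6,r4:6
c14: - | r0:4,r1:4,r2:Add1,r3:6,r4:6
c15: - | r0:4,r1:4,r2:Add1,r3:6,r4:6
c16: CDB Add1=10 | r0:4,r1:4,r2:10,r3:6,r4:6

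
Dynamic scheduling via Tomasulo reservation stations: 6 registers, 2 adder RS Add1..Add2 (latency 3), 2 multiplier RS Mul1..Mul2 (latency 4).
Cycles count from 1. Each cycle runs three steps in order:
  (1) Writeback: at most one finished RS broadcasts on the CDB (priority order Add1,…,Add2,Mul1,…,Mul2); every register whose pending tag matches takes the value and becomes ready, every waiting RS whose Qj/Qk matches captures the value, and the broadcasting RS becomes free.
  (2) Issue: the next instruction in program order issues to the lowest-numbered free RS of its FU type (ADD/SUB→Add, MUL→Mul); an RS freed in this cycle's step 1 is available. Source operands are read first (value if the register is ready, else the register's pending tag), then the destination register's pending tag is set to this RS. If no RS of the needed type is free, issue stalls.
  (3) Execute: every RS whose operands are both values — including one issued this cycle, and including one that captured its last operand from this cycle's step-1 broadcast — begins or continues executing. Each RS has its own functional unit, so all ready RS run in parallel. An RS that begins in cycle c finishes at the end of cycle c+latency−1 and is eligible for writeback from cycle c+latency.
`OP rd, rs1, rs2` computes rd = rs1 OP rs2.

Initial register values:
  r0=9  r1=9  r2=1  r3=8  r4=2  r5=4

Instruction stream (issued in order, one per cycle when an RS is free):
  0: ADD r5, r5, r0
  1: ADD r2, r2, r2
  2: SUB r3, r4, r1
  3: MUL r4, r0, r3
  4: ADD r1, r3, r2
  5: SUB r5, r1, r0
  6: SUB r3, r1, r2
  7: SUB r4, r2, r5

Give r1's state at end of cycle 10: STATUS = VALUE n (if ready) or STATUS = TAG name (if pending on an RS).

STATUS = VALUE -5

cycle 1: issue ADD r5<-Add1 // r0:9,r1:9,r2:1,r3:8,r4:2,r5:Add1
cycle 2: issue ADD r2<-Add2 // r0:9,r1:9,r2:Add2,r3:8,r4:2,r5:Add1
cycle 3: stall // r0:9,r1:9,r2:Add2,r3:8,r4:2,r5:Add1
cycle 4: CDB Add1=13; issue SUB r3<-Add1 // r0:9,r1:9,r2:Add2,r3:Add1,r4:2,r5:13
cycle 5: CDB Add2=2; issue MUL r4<-Mul1 // r0:9,r1:9,r2:2,r3:Add1,r4:Mul1,r5:13
cycle 6: issue ADD r1<-Add2 // r0:9,r1:Add2,r2:2,r3:Add1,r4:Mul1,r5:13
cycle 7: CDB Add1=-7; issue SUB r5<-Add1 // r0:9,r1:Add2,r2:2,r3:-7,r4:Mul1,r5:Add1
cycle 8: stall // r0:9,r1:Add2,r2:2,r3:-7,r4:Mul1,r5:Add1
cycle 9: stall // r0:9,r1:Add2,r2:2,r3:-7,r4:Mul1,r5:Add1
cycle 10: CDB Add2=-5; issue SUB r3<-Add2 // r0:9,r1:-5,r2:2,r3:Add2,r4:Mul1,r5:Add1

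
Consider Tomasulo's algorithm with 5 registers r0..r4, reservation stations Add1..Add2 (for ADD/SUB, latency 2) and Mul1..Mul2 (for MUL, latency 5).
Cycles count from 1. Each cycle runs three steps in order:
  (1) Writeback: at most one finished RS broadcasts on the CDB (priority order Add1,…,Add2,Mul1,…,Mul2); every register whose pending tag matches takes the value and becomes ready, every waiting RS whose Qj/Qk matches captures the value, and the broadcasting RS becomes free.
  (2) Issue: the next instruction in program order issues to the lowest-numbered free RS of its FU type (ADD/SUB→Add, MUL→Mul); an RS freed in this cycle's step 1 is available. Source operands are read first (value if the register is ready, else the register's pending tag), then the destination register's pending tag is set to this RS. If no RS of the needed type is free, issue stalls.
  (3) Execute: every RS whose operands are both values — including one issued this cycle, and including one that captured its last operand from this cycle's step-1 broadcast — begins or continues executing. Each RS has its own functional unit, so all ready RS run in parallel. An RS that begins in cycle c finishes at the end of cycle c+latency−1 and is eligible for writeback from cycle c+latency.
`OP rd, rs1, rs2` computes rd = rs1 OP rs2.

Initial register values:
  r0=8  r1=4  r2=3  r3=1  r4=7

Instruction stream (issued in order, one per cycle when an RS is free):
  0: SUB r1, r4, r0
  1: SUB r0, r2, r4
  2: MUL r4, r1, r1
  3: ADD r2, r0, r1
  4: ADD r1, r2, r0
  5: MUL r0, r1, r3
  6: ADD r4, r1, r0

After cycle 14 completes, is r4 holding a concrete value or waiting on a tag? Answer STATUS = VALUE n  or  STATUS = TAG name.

STATUS = TAG Add1

  c1: issue SUB r1<-Add1  regs: r0:8,r1:Add1,r2:3,r3:1,r4:7
  c2: issue SUB r0<-Add2  regs: r0:Add2,r1:Add1,r2:3,r3:1,r4:7
  c3: CDB Add1=-1; issue MUL r4<-Mul1  regs: r0:Add2,r1:-1,r2:3,r3:1,r4:Mul1
  c4: CDB Add2=-4; issue ADD r2<-Add1  regs: r0:-4,r1:-1,r2:Add1,r3:1,r4:Mul1
  c5: issue ADD r1<-Add2  regs: r0:-4,r1:Add2,r2:Add1,r3:1,r4:Mul1
  c6: CDB Add1=-5; issue MUL r0<-Mul2  regs: r0:Mul2,r1:Add2,r2:-5,r3:1,r4:Mul1
  c7: issue ADD r4<-Add1  regs: r0:Mul2,r1:Add2,r2:-5,r3:1,r4:Add1
  c8: CDB Add2=-9  regs: r0:Mul2,r1:-9,r2:-5,r3:1,r4:Add1
  c9: CDB Mul1=1  regs: r0:Mul2,r1:-9,r2:-5,r3:1,r4:Add1
  c10: -  regs: r0:Mul2,r1:-9,r2:-5,r3:1,r4:Add1
  c11: -  regs: r0:Mul2,r1:-9,r2:-5,r3:1,r4:Add1
  c12: -  regs: r0:Mul2,r1:-9,r2:-5,r3:1,r4:Add1
  c13: CDB Mul2=-9  regs: r0:-9,r1:-9,r2:-5,r3:1,r4:Add1
  c14: -  regs: r0:-9,r1:-9,r2:-5,r3:1,r4:Add1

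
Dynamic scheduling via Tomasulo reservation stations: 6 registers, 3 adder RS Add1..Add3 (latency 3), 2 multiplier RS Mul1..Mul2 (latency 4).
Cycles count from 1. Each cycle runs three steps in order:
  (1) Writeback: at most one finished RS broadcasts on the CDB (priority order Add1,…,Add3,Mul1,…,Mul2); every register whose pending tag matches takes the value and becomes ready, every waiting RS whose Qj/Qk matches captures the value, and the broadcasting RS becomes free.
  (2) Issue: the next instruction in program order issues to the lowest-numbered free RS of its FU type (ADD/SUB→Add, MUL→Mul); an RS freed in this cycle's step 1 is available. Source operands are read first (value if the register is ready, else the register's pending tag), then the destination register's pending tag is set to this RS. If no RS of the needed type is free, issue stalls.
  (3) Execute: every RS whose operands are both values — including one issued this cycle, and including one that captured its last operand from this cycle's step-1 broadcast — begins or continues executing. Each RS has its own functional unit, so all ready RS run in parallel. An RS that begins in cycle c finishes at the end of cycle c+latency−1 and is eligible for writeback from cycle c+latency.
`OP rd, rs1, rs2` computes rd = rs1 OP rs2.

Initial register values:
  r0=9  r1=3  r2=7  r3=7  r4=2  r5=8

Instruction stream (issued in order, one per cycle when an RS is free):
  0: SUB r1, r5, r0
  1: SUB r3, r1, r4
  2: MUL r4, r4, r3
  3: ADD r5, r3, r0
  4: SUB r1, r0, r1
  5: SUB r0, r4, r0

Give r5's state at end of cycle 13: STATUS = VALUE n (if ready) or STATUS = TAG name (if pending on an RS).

STATUS = VALUE 6

c1: issue SUB r1<-Add1 | r0:9,r1:Add1,r2:7,r3:7,r4:2,r5:8
c2: issue SUB r3<-Add2 | r0:9,r1:Add1,r2:7,r3:Add2,r4:2,r5:8
c3: issue MUL r4<-Mul1 | r0:9,r1:Add1,r2:7,r3:Add2,r4:Mul1,r5:8
c4: CDB Add1=-1; issue ADD r5<-Add1 | r0:9,r1:-1,r2:7,r3:Add2,r4:Mul1,r5:Add1
c5: issue SUB r1<-Add3 | r0:9,r1:Add3,r2:7,r3:Add2,r4:Mul1,r5:Add1
c6: stall | r0:9,r1:Add3,r2:7,r3:Add2,r4:Mul1,r5:Add1
c7: CDB Add2=-3; issue SUB r0<-Add2 | r0:Add2,r1:Add3,r2:7,r3:-3,r4:Mul1,r5:Add1
c8: CDB Add3=10 | r0:Add2,r1:10,r2:7,r3:-3,r4:Mul1,r5:Add1
c9: - | r0:Add2,r1:10,r2:7,r3:-3,r4:Mul1,r5:Add1
c10: CDB Add1=6 | r0:Add2,r1:10,r2:7,r3:-3,r4:Mul1,r5:6
c11: CDB Mul1=-6 | r0:Add2,r1:10,r2:7,r3:-3,r4:-6,r5:6
c12: - | r0:Add2,r1:10,r2:7,r3:-3,r4:-6,r5:6
c13: - | r0:Add2,r1:10,r2:7,r3:-3,r4:-6,r5:6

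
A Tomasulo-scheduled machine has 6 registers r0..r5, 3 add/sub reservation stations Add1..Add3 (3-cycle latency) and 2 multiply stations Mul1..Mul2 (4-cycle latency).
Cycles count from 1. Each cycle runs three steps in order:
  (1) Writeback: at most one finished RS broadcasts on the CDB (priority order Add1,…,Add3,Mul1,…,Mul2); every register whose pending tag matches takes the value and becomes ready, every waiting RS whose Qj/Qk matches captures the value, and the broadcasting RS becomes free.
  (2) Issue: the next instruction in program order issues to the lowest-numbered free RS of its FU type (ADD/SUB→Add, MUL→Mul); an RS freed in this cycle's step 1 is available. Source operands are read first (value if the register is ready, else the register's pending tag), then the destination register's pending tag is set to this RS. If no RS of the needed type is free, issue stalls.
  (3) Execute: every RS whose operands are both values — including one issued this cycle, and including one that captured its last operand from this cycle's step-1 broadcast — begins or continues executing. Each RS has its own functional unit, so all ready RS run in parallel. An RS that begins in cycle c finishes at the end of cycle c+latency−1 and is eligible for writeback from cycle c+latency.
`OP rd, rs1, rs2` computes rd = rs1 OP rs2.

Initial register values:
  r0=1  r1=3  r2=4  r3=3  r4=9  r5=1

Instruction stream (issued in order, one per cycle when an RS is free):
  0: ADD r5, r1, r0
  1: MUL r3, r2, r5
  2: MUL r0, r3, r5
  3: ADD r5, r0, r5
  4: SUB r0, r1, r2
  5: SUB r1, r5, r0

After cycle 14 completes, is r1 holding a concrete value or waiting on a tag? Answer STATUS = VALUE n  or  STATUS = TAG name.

STATUS = TAG Add3

c1: issue ADD r5<-Add1 | r0:1,r1:3,r2:4,r3:3,r4:9,r5:Add1
c2: issue MUL r3<-Mul1 | r0:1,r1:3,r2:4,r3:Mul1,r4:9,r5:Add1
c3: issue MUL r0<-Mul2 | r0:Mul2,r1:3,r2:4,r3:Mul1,r4:9,r5:Add1
c4: CDB Add1=4; issue ADD r5<-Add1 | r0:Mul2,r1:3,r2:4,r3:Mul1,r4:9,r5:Add1
c5: issue SUB r0<-Add2 | r0:Add2,r1:3,r2:4,r3:Mul1,r4:9,r5:Add1
c6: issue SUB r1<-Add3 | r0:Add2,r1:Add3,r2:4,r3:Mul1,r4:9,r5:Add1
c7: - | r0:Add2,r1:Add3,r2:4,r3:Mul1,r4:9,r5:Add1
c8: CDB Add2=-1 | r0:-1,r1:Add3,r2:4,r3:Mul1,r4:9,r5:Add1
c9: CDB Mul1=16 | r0:-1,r1:Add3,r2:4,r3:16,r4:9,r5:Add1
c10: - | r0:-1,r1:Add3,r2:4,r3:16,r4:9,r5:Add1
c11: - | r0:-1,r1:Add3,r2:4,r3:16,r4:9,r5:Add1
c12: - | r0:-1,r1:Add3,r2:4,r3:16,r4:9,r5:Add1
c13: CDB Mul2=64 | r0:-1,r1:Add3,r2:4,r3:16,r4:9,r5:Add1
c14: - | r0:-1,r1:Add3,r2:4,r3:16,r4:9,r5:Add1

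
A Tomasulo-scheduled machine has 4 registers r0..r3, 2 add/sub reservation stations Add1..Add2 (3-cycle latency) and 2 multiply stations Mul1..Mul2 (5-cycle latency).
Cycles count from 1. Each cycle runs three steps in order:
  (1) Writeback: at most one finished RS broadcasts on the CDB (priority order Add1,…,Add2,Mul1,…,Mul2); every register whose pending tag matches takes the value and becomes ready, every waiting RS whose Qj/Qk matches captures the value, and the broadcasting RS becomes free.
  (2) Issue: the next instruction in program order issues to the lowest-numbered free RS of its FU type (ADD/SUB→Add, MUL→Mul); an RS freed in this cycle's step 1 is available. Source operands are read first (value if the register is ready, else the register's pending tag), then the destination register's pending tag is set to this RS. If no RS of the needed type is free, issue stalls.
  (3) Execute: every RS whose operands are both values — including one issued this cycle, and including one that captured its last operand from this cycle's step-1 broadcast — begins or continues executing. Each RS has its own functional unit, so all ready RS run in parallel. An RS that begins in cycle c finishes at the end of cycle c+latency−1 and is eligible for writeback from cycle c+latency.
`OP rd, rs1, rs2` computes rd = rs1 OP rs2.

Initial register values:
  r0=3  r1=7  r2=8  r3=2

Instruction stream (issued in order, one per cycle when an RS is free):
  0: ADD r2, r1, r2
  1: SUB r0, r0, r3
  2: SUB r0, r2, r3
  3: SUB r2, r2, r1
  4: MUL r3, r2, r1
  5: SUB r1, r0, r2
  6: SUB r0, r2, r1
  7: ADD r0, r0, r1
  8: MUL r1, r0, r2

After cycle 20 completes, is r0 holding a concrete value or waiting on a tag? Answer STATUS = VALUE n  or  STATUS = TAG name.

STATUS = VALUE 8

cycle 1: issue ADD r2<-Add1 // r0:3,r1:7,r2:Add1,r3:2
cycle 2: issue SUB r0<-Add2 // r0:Add2,r1:7,r2:Add1,r3:2
cycle 3: stall // r0:Add2,r1:7,r2:Add1,r3:2
cycle 4: CDB Add1=15; issue SUB r0<-Add1 // r0:Add1,r1:7,r2:15,r3:2
cycle 5: CDB Add2=1; issue SUB r2<-Add2 // r0:Add1,r1:7,r2:Add2,r3:2
cycle 6: issue MUL r3<-Mul1 // r0:Add1,r1:7,r2:Add2,r3:Mul1
cycle 7: CDB Add1=13; issue SUB r1<-Add1 // r0:13,r1:Add1,r2:Add2,r3:Mul1
cycle 8: CDB Add2=8; issue SUB r0<-Add2 // r0:Add2,r1:Add1,r2:8,r3:Mul1
cycle 9: stall // r0:Add2,r1:Add1,r2:8,r3:Mul1
cycle 10: stall // r0:Add2,r1:Add1,r2:8,r3:Mul1
cycle 11: CDB Add1=5; issue ADD r0<-Add1 // r0:Add1,r1:5,r2:8,r3:Mul1
cycle 12: issue MUL r1<-Mul2 // r0:Add1,r1:Mul2,r2:8,r3:Mul1
cycle 13: CDB Mul1=56 // r0:Add1,r1:Mul2,r2:8,r3:56
cycle 14: CDB Add2=3 // r0:Add1,r1:Mul2,r2:8,r3:56
cycle 15: - // r0:Add1,r1:Mul2,r2:8,r3:56
cycle 16: - // r0:Add1,r1:Mul2,r2:8,r3:56
cycle 17: CDB Add1=8 // r0:8,r1:Mul2,r2:8,r3:56
cycle 18: - // r0:8,r1:Mul2,r2:8,r3:56
cycle 19: - // r0:8,r1:Mul2,r2:8,r3:56
cycle 20: - // r0:8,r1:Mul2,r2:8,r3:56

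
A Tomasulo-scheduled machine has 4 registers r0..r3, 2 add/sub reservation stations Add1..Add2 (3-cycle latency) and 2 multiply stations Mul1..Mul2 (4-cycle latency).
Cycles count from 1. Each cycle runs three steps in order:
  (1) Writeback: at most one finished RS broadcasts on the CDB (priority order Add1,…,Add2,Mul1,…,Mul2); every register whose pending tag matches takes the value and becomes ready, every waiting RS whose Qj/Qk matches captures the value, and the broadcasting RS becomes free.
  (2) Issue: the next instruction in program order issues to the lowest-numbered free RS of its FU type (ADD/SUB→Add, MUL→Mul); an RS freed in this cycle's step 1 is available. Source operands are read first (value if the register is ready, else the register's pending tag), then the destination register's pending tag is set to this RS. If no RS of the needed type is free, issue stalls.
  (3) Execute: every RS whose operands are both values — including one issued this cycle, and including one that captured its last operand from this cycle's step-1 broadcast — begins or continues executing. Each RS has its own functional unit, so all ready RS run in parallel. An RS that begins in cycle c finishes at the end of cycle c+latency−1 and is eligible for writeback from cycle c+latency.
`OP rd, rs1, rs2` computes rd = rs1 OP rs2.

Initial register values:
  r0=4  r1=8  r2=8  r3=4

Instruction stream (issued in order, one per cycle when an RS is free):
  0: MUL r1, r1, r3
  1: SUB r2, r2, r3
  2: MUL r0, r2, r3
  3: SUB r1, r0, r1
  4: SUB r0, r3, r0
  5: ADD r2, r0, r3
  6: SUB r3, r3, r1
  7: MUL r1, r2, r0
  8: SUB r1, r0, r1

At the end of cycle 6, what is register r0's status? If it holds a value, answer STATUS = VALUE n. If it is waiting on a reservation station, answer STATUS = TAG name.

  c1: issue MUL r1<-Mul1  regs: r0:4,r1:Mul1,r2:8,r3:4
  c2: issue SUB r2<-Add1  regs: r0:4,r1:Mul1,r2:Add1,r3:4
  c3: issue MUL r0<-Mul2  regs: r0:Mul2,r1:Mul1,r2:Add1,r3:4
  c4: issue SUB r1<-Add2  regs: r0:Mul2,r1:Add2,r2:Add1,r3:4
  c5: CDB Add1=4; issue SUB r0<-Add1  regs: r0:Add1,r1:Add2,r2:4,r3:4
  c6: CDB Mul1=32; stall  regs: r0:Add1,r1:Add2,r2:4,r3:4

STATUS = TAG Add1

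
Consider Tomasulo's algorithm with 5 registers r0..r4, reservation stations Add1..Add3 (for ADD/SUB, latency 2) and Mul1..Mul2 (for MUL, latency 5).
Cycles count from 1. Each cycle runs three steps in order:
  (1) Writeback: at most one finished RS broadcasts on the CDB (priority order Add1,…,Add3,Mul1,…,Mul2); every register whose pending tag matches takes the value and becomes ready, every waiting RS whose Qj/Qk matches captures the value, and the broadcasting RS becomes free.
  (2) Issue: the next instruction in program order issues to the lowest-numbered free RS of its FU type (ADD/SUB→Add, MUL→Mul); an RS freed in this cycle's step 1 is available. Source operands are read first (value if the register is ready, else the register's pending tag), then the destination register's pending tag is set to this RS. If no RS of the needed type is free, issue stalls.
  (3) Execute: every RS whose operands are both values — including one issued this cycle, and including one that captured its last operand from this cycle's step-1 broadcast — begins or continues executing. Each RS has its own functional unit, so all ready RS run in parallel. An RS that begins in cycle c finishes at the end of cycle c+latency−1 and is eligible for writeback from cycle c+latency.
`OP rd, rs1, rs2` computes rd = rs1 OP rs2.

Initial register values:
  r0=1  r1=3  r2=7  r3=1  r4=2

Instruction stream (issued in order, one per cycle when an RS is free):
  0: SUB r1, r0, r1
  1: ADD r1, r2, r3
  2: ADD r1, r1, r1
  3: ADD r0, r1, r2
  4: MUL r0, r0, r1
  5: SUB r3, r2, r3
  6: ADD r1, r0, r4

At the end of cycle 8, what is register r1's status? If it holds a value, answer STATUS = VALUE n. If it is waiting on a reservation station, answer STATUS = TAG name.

STATUS = TAG Add3

cycle 1: issue SUB r1<-Add1 // r0:1,r1:Add1,r2:7,r3:1,r4:2
cycle 2: issue ADD r1<-Add2 // r0:1,r1:Add2,r2:7,r3:1,r4:2
cycle 3: CDB Add1=-2; issue ADD r1<-Add1 // r0:1,r1:Add1,r2:7,r3:1,r4:2
cycle 4: CDB Add2=8; issue ADD r0<-Add2 // r0:Add2,r1:Add1,r2:7,r3:1,r4:2
cycle 5: issue MUL r0<-Mul1 // r0:Mul1,r1:Add1,r2:7,r3:1,r4:2
cycle 6: CDB Add1=16; issue SUB r3<-Add1 // r0:Mul1,r1:16,r2:7,r3:Add1,r4:2
cycle 7: issue ADD r1<-Add3 // r0:Mul1,r1:Add3,r2:7,r3:Add1,r4:2
cycle 8: CDB Add1=6 // r0:Mul1,r1:Add3,r2:7,r3:6,r4:2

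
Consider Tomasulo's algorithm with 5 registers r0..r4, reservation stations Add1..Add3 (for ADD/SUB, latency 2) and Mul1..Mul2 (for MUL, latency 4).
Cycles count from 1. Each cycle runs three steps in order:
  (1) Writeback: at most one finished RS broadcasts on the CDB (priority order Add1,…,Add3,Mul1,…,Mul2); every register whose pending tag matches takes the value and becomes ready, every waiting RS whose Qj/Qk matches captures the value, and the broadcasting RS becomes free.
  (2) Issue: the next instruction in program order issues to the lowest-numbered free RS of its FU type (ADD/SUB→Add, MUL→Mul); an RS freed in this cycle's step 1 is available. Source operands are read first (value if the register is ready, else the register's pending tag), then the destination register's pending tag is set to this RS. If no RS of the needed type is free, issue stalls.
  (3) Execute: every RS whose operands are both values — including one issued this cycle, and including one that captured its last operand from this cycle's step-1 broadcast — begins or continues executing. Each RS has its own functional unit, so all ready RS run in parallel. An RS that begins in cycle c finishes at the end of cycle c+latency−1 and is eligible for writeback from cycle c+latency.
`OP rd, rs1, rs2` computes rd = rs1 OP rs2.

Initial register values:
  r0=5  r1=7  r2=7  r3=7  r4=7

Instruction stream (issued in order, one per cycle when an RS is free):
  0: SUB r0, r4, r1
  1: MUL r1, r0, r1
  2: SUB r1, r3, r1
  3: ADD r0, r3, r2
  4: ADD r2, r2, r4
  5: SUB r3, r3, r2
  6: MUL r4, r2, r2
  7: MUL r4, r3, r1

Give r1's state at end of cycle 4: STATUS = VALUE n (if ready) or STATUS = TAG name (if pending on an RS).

c1: issue SUB r0<-Add1 | r0:Add1,r1:7,r2:7,r3:7,r4:7
c2: issue MUL r1<-Mul1 | r0:Add1,r1:Mul1,r2:7,r3:7,r4:7
c3: CDB Add1=0; issue SUB r1<-Add1 | r0:0,r1:Add1,r2:7,r3:7,r4:7
c4: issue ADD r0<-Add2 | r0:Add2,r1:Add1,r2:7,r3:7,r4:7

STATUS = TAG Add1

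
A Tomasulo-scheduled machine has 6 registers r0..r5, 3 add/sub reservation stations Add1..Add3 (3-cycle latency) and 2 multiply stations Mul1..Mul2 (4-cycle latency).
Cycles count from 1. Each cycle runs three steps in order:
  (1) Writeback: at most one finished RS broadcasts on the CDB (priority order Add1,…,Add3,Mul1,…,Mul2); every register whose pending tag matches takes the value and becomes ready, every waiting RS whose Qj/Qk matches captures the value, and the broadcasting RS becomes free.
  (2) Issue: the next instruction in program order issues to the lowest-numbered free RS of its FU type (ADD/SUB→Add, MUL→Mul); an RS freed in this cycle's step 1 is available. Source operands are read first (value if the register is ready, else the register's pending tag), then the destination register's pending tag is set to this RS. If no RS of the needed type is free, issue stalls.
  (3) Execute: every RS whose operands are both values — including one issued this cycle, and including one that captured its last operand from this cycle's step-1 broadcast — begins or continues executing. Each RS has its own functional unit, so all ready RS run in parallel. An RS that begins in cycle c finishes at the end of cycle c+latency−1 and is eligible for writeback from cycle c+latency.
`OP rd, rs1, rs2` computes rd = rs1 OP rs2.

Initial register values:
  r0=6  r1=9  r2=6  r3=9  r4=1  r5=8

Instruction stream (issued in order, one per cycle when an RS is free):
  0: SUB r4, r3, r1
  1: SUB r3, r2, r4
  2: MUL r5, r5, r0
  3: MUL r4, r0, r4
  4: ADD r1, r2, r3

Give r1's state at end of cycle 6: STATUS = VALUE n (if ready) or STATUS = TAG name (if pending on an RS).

STATUS = TAG Add1

  c1: issue SUB r4<-Add1  regs: r0:6,r1:9,r2:6,r3:9,r4:Add1,r5:8
  c2: issue SUB r3<-Add2  regs: r0:6,r1:9,r2:6,r3:Add2,r4:Add1,r5:8
  c3: issue MUL r5<-Mul1  regs: r0:6,r1:9,r2:6,r3:Add2,r4:Add1,r5:Mul1
  c4: CDB Add1=0; issue MUL r4<-Mul2  regs: r0:6,r1:9,r2:6,r3:Add2,r4:Mul2,r5:Mul1
  c5: issue ADD r1<-Add1  regs: r0:6,r1:Add1,r2:6,r3:Add2,r4:Mul2,r5:Mul1
  c6: -  regs: r0:6,r1:Add1,r2:6,r3:Add2,r4:Mul2,r5:Mul1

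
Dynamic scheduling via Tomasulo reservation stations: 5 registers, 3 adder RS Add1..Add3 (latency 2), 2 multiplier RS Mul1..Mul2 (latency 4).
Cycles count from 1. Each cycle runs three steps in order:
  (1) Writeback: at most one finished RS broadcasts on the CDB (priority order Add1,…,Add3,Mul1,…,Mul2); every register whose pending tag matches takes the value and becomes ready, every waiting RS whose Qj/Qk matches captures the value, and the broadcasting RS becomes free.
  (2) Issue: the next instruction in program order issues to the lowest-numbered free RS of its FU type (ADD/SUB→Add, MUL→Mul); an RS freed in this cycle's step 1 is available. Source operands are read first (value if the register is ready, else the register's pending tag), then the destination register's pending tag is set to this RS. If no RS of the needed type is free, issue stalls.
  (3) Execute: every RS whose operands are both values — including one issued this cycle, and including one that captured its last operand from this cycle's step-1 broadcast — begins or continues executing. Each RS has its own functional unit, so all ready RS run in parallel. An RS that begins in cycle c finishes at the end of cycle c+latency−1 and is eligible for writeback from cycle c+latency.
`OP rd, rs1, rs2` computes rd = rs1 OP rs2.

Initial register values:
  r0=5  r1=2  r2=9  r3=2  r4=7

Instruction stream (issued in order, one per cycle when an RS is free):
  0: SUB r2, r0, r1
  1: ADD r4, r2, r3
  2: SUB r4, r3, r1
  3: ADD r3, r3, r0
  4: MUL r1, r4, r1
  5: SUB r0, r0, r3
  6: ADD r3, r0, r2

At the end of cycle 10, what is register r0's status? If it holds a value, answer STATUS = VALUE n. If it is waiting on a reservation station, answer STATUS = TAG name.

STATUS = VALUE -2

c1: issue SUB r2<-Add1 | r0:5,r1:2,r2:Add1,r3:2,r4:7
c2: issue ADD r4<-Add2 | r0:5,r1:2,r2:Add1,r3:2,r4:Add2
c3: CDB Add1=3; issue SUB r4<-Add1 | r0:5,r1:2,r2:3,r3:2,r4:Add1
c4: issue ADD r3<-Add3 | r0:5,r1:2,r2:3,r3:Add3,r4:Add1
c5: CDB Add1=0; issue MUL r1<-Mul1 | r0:5,r1:Mul1,r2:3,r3:Add3,r4:0
c6: CDB Add2=5; issue SUB r0<-Add1 | r0:Add1,r1:Mul1,r2:3,r3:Add3,r4:0
c7: CDB Add3=7; issue ADD r3<-Add2 | r0:Add1,r1:Mul1,r2:3,r3:Add2,r4:0
c8: - | r0:Add1,r1:Mul1,r2:3,r3:Add2,r4:0
c9: CDB Add1=-2 | r0:-2,r1:Mul1,r2:3,r3:Add2,r4:0
c10: CDB Mul1=0 | r0:-2,r1:0,r2:3,r3:Add2,r4:0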